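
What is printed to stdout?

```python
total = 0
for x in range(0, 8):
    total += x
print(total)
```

28

x=0: total = 0+0 = 0
x=1: total = 0+1 = 1
x=2: total = 1+2 = 3
x=3: total = 3+3 = 6
x=4: total = 6+4 = 10
x=5: total = 10+5 = 15
x=6: total = 15+6 = 21
x=7: total = 21+7 = 28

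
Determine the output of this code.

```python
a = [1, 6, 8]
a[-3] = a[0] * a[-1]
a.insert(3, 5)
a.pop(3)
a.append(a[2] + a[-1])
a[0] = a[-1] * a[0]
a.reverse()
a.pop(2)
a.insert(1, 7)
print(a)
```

[16, 7, 8, 128]

a[-3] = a[0]*a[-1] = 1*8 = 8 → [8, 6, 8]
insert 5 at 3 → [8, 6, 8, 5]
pop(3) removes 5 → [8, 6, 8]
append a[2]+a[-1] = 8+8 = 16 → [8, 6, 8, 16]
a[0] = a[-1]*a[0] = 16*8 = 128 → [128, 6, 8, 16]
reverse → [16, 8, 6, 128]
pop(2) removes 6 → [16, 8, 128]
insert 7 at 1 → [16, 7, 8, 128]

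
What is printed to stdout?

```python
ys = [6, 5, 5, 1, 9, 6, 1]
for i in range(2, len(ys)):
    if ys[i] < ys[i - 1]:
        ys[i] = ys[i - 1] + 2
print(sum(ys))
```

56

i=2: 5>=5, unchanged → [6, 5, 5, 1, 9, 6, 1]
i=3: 1<5, ys[3] = 5+2 = 7 → [6, 5, 5, 7, 9, 6, 1]
i=4: 9>=7, unchanged → [6, 5, 5, 7, 9, 6, 1]
i=5: 6<9, ys[5] = 9+2 = 11 → [6, 5, 5, 7, 9, 11, 1]
i=6: 1<11, ys[6] = 11+2 = 13 → [6, 5, 5, 7, 9, 11, 13]
sum = 56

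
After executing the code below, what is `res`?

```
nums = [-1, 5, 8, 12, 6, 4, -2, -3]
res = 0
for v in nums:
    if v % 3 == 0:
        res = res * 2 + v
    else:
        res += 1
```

v=-1: not %3==0, res = 0+1 = 1
v=5: not %3==0, res = 1+1 = 2
v=8: not %3==0, res = 2+1 = 3
v=12: %3==0, res = 3*2+12 = 18
v=6: %3==0, res = 18*2+6 = 42
v=4: not %3==0, res = 42+1 = 43
v=-2: not %3==0, res = 43+1 = 44
v=-3: %3==0, res = 44*2+(-3) = 85

85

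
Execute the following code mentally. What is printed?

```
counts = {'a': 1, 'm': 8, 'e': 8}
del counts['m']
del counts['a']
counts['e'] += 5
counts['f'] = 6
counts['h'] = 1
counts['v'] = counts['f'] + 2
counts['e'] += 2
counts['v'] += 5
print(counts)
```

del 'm' → {'a': 1, 'e': 8}
del 'a' → {'e': 8}
counts['e'] = 8+5 = 13 → {'e': 13}
counts['f'] = 6 → {'e': 13, 'f': 6}
counts['h'] = 1 → {'e': 13, 'f': 6, 'h': 1}
counts['v'] = counts['f']+2 = 8 → {'e': 13, 'f': 6, 'h': 1, 'v': 8}
counts['e'] = 13+2 = 15 → {'e': 15, 'f': 6, 'h': 1, 'v': 8}
counts['v'] = 8+5 = 13 → {'e': 15, 'f': 6, 'h': 1, 'v': 13}

{'e': 15, 'f': 6, 'h': 1, 'v': 13}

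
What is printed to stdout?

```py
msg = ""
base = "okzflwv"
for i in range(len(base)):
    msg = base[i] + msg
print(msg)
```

i=0: prepend 'o' → 'o'
i=1: prepend 'k' → 'ko'
i=2: prepend 'z' → 'zko'
i=3: prepend 'f' → 'fzko'
i=4: prepend 'l' → 'lfzko'
i=5: prepend 'w' → 'wlfzko'
i=6: prepend 'v' → 'vwlfzko'

vwlfzko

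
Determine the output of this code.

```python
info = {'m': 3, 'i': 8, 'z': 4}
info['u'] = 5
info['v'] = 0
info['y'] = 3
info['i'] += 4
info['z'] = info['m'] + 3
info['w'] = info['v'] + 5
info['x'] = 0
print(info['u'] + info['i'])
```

17

info['u'] = 5 → {'m': 3, 'i': 8, 'z': 4, 'u': 5}
info['v'] = 0 → {'m': 3, 'i': 8, 'z': 4, 'u': 5, 'v': 0}
info['y'] = 3 → {'m': 3, 'i': 8, 'z': 4, 'u': 5, 'v': 0, 'y': 3}
info['i'] = 8+4 = 12 → {'m': 3, 'i': 12, 'z': 4, 'u': 5, 'v': 0, 'y': 3}
info['z'] = info['m']+3 = 6 → {'m': 3, 'i': 12, 'z': 6, 'u': 5, 'v': 0, 'y': 3}
info['w'] = info['v']+5 = 5 → {'m': 3, 'i': 12, 'z': 6, 'u': 5, 'v': 0, 'y': 3, 'w': 5}
info['x'] = 0 → {'m': 3, 'i': 12, 'z': 6, 'u': 5, 'v': 0, 'y': 3, 'w': 5, 'x': 0}
info['u']+info['i'] = 5+12 = 17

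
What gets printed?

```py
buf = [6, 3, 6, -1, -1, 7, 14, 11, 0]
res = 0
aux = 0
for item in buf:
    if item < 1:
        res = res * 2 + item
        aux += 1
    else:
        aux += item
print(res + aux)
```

item=6: not <1; aux=6
item=3: not <1; aux=9
item=6: not <1; aux=15
item=-1: <1, res = 0*2+(-1) = -1; aux=16
item=-1: <1, res = (-1)*2+(-1) = -3; aux=17
item=7: not <1; aux=24
item=14: not <1; aux=38
item=11: not <1; aux=49
item=0: <1, res = (-3)*2+0 = -6; aux=50
res+aux = (-6)+50 = 44

44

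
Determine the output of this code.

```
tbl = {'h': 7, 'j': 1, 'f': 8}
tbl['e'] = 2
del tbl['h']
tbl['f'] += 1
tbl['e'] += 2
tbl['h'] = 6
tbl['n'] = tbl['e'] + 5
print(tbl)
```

{'j': 1, 'f': 9, 'e': 4, 'h': 6, 'n': 9}

tbl['e'] = 2 → {'h': 7, 'j': 1, 'f': 8, 'e': 2}
del 'h' → {'j': 1, 'f': 8, 'e': 2}
tbl['f'] = 8+1 = 9 → {'j': 1, 'f': 9, 'e': 2}
tbl['e'] = 2+2 = 4 → {'j': 1, 'f': 9, 'e': 4}
tbl['h'] = 6 → {'j': 1, 'f': 9, 'e': 4, 'h': 6}
tbl['n'] = tbl['e']+5 = 9 → {'j': 1, 'f': 9, 'e': 4, 'h': 6, 'n': 9}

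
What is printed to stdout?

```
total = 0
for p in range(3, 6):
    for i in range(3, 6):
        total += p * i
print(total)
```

p=3,i=3: total = 0+9 = 9
p=3,i=4: total = 9+12 = 21
p=3,i=5: total = 21+15 = 36
p=4,i=3: total = 36+12 = 48
p=4,i=4: total = 48+16 = 64
p=4,i=5: total = 64+20 = 84
p=5,i=3: total = 84+15 = 99
p=5,i=4: total = 99+20 = 119
p=5,i=5: total = 119+25 = 144

144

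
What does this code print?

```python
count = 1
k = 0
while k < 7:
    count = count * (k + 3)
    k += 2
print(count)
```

k=0: count = 1*3 = 3
k=2: count = 3*5 = 15
k=4: count = 15*7 = 105
k=6: count = 105*9 = 945

945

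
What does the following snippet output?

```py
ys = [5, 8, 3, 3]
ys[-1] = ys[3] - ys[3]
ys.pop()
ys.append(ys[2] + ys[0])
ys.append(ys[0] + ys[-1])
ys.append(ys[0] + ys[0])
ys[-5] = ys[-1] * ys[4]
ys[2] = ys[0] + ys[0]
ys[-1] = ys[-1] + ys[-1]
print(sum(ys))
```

ys[-1] = ys[3]-ys[3] = 3-3 = 0 → [5, 8, 3, 0]
pop() removes 0 → [5, 8, 3]
append ys[2]+ys[0] = 3+5 = 8 → [5, 8, 3, 8]
append ys[0]+ys[-1] = 5+8 = 13 → [5, 8, 3, 8, 13]
append ys[0]+ys[0] = 5+5 = 10 → [5, 8, 3, 8, 13, 10]
ys[-5] = ys[-1]*ys[4] = 10*13 = 130 → [5, 130, 3, 8, 13, 10]
ys[2] = ys[0]+ys[0] = 5+5 = 10 → [5, 130, 10, 8, 13, 10]
ys[-1] = ys[-1]+ys[-1] = 10+10 = 20 → [5, 130, 10, 8, 13, 20]
sum = 186

186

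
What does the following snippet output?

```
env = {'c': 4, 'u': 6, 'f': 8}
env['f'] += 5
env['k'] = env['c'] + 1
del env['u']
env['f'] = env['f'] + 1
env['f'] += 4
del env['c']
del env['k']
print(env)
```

{'f': 18}

env['f'] = 8+5 = 13 → {'c': 4, 'u': 6, 'f': 13}
env['k'] = env['c']+1 = 5 → {'c': 4, 'u': 6, 'f': 13, 'k': 5}
del 'u' → {'c': 4, 'f': 13, 'k': 5}
env['f'] = env['f']+1 = 14 → {'c': 4, 'f': 14, 'k': 5}
env['f'] = 14+4 = 18 → {'c': 4, 'f': 18, 'k': 5}
del 'c' → {'f': 18, 'k': 5}
del 'k' → {'f': 18}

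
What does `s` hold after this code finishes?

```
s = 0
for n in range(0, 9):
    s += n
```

36

n=0: s = 0+0 = 0
n=1: s = 0+1 = 1
n=2: s = 1+2 = 3
n=3: s = 3+3 = 6
n=4: s = 6+4 = 10
n=5: s = 10+5 = 15
n=6: s = 15+6 = 21
n=7: s = 21+7 = 28
n=8: s = 28+8 = 36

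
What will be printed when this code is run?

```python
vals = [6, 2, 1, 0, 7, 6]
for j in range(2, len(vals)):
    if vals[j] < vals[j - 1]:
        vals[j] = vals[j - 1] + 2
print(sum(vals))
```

j=2: 1<2, vals[2] = 2+2 = 4 → [6, 2, 4, 0, 7, 6]
j=3: 0<4, vals[3] = 4+2 = 6 → [6, 2, 4, 6, 7, 6]
j=4: 7>=6, unchanged → [6, 2, 4, 6, 7, 6]
j=5: 6<7, vals[5] = 7+2 = 9 → [6, 2, 4, 6, 7, 9]
sum = 34

34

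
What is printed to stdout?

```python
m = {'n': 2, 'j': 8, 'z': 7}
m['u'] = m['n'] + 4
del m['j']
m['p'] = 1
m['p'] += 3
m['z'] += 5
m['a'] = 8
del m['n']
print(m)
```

m['u'] = m['n']+4 = 6 → {'n': 2, 'j': 8, 'z': 7, 'u': 6}
del 'j' → {'n': 2, 'z': 7, 'u': 6}
m['p'] = 1 → {'n': 2, 'z': 7, 'u': 6, 'p': 1}
m['p'] = 1+3 = 4 → {'n': 2, 'z': 7, 'u': 6, 'p': 4}
m['z'] = 7+5 = 12 → {'n': 2, 'z': 12, 'u': 6, 'p': 4}
m['a'] = 8 → {'n': 2, 'z': 12, 'u': 6, 'p': 4, 'a': 8}
del 'n' → {'z': 12, 'u': 6, 'p': 4, 'a': 8}

{'z': 12, 'u': 6, 'p': 4, 'a': 8}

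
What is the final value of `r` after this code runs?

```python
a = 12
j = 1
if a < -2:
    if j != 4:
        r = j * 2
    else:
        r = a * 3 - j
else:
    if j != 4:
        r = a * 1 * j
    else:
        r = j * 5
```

12

a=12, j=1
a < -2 is False; j != 4 is True
→ r = a * 1 * j = 12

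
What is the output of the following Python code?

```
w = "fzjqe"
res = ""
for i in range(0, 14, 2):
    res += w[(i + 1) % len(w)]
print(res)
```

i=0: add w[1]='z' → 'z'
i=2: add w[3]='q' → 'zq'
i=4: add w[0]='f' → 'zqf'
i=6: add w[2]='j' → 'zqfj'
i=8: add w[4]='e' → 'zqfje'
i=10: add w[1]='z' → 'zqfjez'
i=12: add w[3]='q' → 'zqfjezq'

zqfjezq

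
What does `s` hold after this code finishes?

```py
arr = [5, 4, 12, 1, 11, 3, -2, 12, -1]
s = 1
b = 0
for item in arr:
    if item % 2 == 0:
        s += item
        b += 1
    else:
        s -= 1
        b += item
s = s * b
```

506

item=5: not even, s = 1-1 = 0; b=5
item=4: even, s = 0+4 = 4; b=6
item=12: even, s = 4+12 = 16; b=7
item=1: not even, s = 16-1 = 15; b=8
item=11: not even, s = 15-1 = 14; b=19
item=3: not even, s = 14-1 = 13; b=22
item=-2: even, s = 13+(-2) = 11; b=23
item=12: even, s = 11+12 = 23; b=24
item=-1: not even, s = 23-1 = 22; b=23
s*b = 22*23 = 506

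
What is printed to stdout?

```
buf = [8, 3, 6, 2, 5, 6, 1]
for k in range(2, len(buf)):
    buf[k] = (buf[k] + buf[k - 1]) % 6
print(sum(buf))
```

k=2: buf[2] = (6+3)%6 = 3 → [8, 3, 3, 2, 5, 6, 1]
k=3: buf[3] = (2+3)%6 = 5 → [8, 3, 3, 5, 5, 6, 1]
k=4: buf[4] = (5+5)%6 = 4 → [8, 3, 3, 5, 4, 6, 1]
k=5: buf[5] = (6+4)%6 = 4 → [8, 3, 3, 5, 4, 4, 1]
k=6: buf[6] = (1+4)%6 = 5 → [8, 3, 3, 5, 4, 4, 5]
sum = 32

32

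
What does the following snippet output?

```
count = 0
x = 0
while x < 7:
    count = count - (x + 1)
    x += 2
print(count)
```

x=0: count = 0-1 = -1
x=2: count = (-1)-3 = -4
x=4: count = (-4)-5 = -9
x=6: count = (-9)-7 = -16

-16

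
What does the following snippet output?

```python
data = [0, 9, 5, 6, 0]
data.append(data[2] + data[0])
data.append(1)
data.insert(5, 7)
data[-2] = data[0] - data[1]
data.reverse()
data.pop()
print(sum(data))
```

append data[2]+data[0] = 5+0 = 5 → [0, 9, 5, 6, 0, 5]
append 1 → [0, 9, 5, 6, 0, 5, 1]
insert 7 at 5 → [0, 9, 5, 6, 0, 7, 5, 1]
data[-2] = data[0]-data[1] = 0-9 = -9 → [0, 9, 5, 6, 0, 7, -9, 1]
reverse → [1, -9, 7, 0, 6, 5, 9, 0]
pop() removes 0 → [1, -9, 7, 0, 6, 5, 9]
sum = 19

19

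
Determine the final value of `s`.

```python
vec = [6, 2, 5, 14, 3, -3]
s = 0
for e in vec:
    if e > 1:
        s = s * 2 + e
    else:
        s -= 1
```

e=6: >1, s = 0*2+6 = 6
e=2: >1, s = 6*2+2 = 14
e=5: >1, s = 14*2+5 = 33
e=14: >1, s = 33*2+14 = 80
e=3: >1, s = 80*2+3 = 163
e=-3: not >1, s = 163-1 = 162

162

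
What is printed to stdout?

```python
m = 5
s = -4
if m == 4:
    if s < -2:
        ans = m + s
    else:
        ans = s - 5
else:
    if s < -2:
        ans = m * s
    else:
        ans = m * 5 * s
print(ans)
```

m=5, s=-4
m == 4 is False; s < -2 is True
→ ans = m * s = -20

-20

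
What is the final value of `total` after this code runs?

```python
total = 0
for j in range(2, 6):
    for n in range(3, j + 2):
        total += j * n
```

j=2,n=3: total = 0+6 = 6
j=3,n=3: total = 6+9 = 15
j=3,n=4: total = 15+12 = 27
j=4,n=3: total = 27+12 = 39
j=4,n=4: total = 39+16 = 55
j=4,n=5: total = 55+20 = 75
j=5,n=3: total = 75+15 = 90
j=5,n=4: total = 90+20 = 110
j=5,n=5: total = 110+25 = 135
j=5,n=6: total = 135+30 = 165

165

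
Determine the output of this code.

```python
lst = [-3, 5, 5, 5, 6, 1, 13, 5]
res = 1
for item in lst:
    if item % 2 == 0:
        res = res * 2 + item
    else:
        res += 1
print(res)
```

19

item=-3: not even, res = 1+1 = 2
item=5: not even, res = 2+1 = 3
item=5: not even, res = 3+1 = 4
item=5: not even, res = 4+1 = 5
item=6: even, res = 5*2+6 = 16
item=1: not even, res = 16+1 = 17
item=13: not even, res = 17+1 = 18
item=5: not even, res = 18+1 = 19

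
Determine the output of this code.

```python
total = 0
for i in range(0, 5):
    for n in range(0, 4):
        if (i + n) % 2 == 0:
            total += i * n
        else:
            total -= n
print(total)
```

12

i=0,n=0: even sum, total = 0+0 = 0
i=0,n=1: odd sum, total = 0-1 = -1
i=0,n=2: even sum, total = (-1)+0 = -1
i=0,n=3: odd sum, total = (-1)-3 = -4
i=1,n=0: odd sum, total = (-4)-0 = -4
i=1,n=1: even sum, total = (-4)+1 = -3
i=1,n=2: odd sum, total = (-3)-2 = -5
i=1,n=3: even sum, total = (-5)+3 = -2
i=2,n=0: even sum, total = (-2)+0 = -2
i=2,n=1: odd sum, total = (-2)-1 = -3
i=2,n=2: even sum, total = (-3)+4 = 1
i=2,n=3: odd sum, total = 1-3 = -2
i=3,n=0: odd sum, total = (-2)-0 = -2
i=3,n=1: even sum, total = (-2)+3 = 1
i=3,n=2: odd sum, total = 1-2 = -1
i=3,n=3: even sum, total = (-1)+9 = 8
i=4,n=0: even sum, total = 8+0 = 8
i=4,n=1: odd sum, total = 8-1 = 7
i=4,n=2: even sum, total = 7+8 = 15
i=4,n=3: odd sum, total = 15-3 = 12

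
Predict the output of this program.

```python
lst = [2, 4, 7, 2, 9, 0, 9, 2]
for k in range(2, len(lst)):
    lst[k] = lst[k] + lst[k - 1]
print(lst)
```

[2, 4, 11, 13, 22, 22, 31, 33]

k=2: lst[2] = 7+4 = 11 → [2, 4, 11, 2, 9, 0, 9, 2]
k=3: lst[3] = 2+11 = 13 → [2, 4, 11, 13, 9, 0, 9, 2]
k=4: lst[4] = 9+13 = 22 → [2, 4, 11, 13, 22, 0, 9, 2]
k=5: lst[5] = 0+22 = 22 → [2, 4, 11, 13, 22, 22, 9, 2]
k=6: lst[6] = 9+22 = 31 → [2, 4, 11, 13, 22, 22, 31, 2]
k=7: lst[7] = 2+31 = 33 → [2, 4, 11, 13, 22, 22, 31, 33]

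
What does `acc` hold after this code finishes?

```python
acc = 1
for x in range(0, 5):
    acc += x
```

x=0: acc = 1+0 = 1
x=1: acc = 1+1 = 2
x=2: acc = 2+2 = 4
x=3: acc = 4+3 = 7
x=4: acc = 7+4 = 11

11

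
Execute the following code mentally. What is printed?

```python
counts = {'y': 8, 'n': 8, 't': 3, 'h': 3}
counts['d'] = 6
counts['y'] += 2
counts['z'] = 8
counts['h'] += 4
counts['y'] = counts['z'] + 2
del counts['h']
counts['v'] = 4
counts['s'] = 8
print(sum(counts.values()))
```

47

counts['d'] = 6 → {'y': 8, 'n': 8, 't': 3, 'h': 3, 'd': 6}
counts['y'] = 8+2 = 10 → {'y': 10, 'n': 8, 't': 3, 'h': 3, 'd': 6}
counts['z'] = 8 → {'y': 10, 'n': 8, 't': 3, 'h': 3, 'd': 6, 'z': 8}
counts['h'] = 3+4 = 7 → {'y': 10, 'n': 8, 't': 3, 'h': 7, 'd': 6, 'z': 8}
counts['y'] = counts['z']+2 = 10 → {'y': 10, 'n': 8, 't': 3, 'h': 7, 'd': 6, 'z': 8}
del 'h' → {'y': 10, 'n': 8, 't': 3, 'd': 6, 'z': 8}
counts['v'] = 4 → {'y': 10, 'n': 8, 't': 3, 'd': 6, 'z': 8, 'v': 4}
counts['s'] = 8 → {'y': 10, 'n': 8, 't': 3, 'd': 6, 'z': 8, 'v': 4, 's': 8}
sum of values = 47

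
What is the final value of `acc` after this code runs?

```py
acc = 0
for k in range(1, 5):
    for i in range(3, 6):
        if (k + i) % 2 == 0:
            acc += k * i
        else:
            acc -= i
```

32

k=1,i=3: even sum, acc = 0+3 = 3
k=1,i=4: odd sum, acc = 3-4 = -1
k=1,i=5: even sum, acc = (-1)+5 = 4
k=2,i=3: odd sum, acc = 4-3 = 1
k=2,i=4: even sum, acc = 1+8 = 9
k=2,i=5: odd sum, acc = 9-5 = 4
k=3,i=3: even sum, acc = 4+9 = 13
k=3,i=4: odd sum, acc = 13-4 = 9
k=3,i=5: even sum, acc = 9+15 = 24
k=4,i=3: odd sum, acc = 24-3 = 21
k=4,i=4: even sum, acc = 21+16 = 37
k=4,i=5: odd sum, acc = 37-5 = 32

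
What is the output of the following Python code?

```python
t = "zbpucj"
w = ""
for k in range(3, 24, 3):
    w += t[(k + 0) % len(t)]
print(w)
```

k=3: add t[3]='u' → 'u'
k=6: add t[0]='z' → 'uz'
k=9: add t[3]='u' → 'uzu'
k=12: add t[0]='z' → 'uzuz'
k=15: add t[3]='u' → 'uzuzu'
k=18: add t[0]='z' → 'uzuzuz'
k=21: add t[3]='u' → 'uzuzuzu'

uzuzuzu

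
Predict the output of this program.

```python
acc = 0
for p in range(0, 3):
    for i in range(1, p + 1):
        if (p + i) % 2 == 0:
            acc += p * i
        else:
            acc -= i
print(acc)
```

4

p=1,i=1: even sum, acc = 0+1 = 1
p=2,i=1: odd sum, acc = 1-1 = 0
p=2,i=2: even sum, acc = 0+4 = 4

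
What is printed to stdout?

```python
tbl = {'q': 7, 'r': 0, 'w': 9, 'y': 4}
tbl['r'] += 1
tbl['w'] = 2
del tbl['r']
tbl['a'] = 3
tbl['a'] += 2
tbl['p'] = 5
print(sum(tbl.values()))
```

23

tbl['r'] = 0+1 = 1 → {'q': 7, 'r': 1, 'w': 9, 'y': 4}
tbl['w'] = 2 → {'q': 7, 'r': 1, 'w': 2, 'y': 4}
del 'r' → {'q': 7, 'w': 2, 'y': 4}
tbl['a'] = 3 → {'q': 7, 'w': 2, 'y': 4, 'a': 3}
tbl['a'] = 3+2 = 5 → {'q': 7, 'w': 2, 'y': 4, 'a': 5}
tbl['p'] = 5 → {'q': 7, 'w': 2, 'y': 4, 'a': 5, 'p': 5}
sum of values = 23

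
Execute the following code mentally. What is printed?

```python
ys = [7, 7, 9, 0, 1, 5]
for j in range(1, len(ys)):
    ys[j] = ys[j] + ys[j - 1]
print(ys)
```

[7, 14, 23, 23, 24, 29]

j=1: ys[1] = 7+7 = 14 → [7, 14, 9, 0, 1, 5]
j=2: ys[2] = 9+14 = 23 → [7, 14, 23, 0, 1, 5]
j=3: ys[3] = 0+23 = 23 → [7, 14, 23, 23, 1, 5]
j=4: ys[4] = 1+23 = 24 → [7, 14, 23, 23, 24, 5]
j=5: ys[5] = 5+24 = 29 → [7, 14, 23, 23, 24, 29]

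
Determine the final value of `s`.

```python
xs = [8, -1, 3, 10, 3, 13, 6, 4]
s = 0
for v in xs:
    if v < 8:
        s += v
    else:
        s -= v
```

v=8: not <8, s = 0-8 = -8
v=-1: <8, s = (-8)+(-1) = -9
v=3: <8, s = (-9)+3 = -6
v=10: not <8, s = (-6)-10 = -16
v=3: <8, s = (-16)+3 = -13
v=13: not <8, s = (-13)-13 = -26
v=6: <8, s = (-26)+6 = -20
v=4: <8, s = (-20)+4 = -16

-16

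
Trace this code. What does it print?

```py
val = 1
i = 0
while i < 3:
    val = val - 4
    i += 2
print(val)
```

-7

i=0: val = 1-4 = -3
i=2: val = (-3)-4 = -7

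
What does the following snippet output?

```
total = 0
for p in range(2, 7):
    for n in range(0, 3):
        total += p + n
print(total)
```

p=2,n=0: total = 0+2 = 2
p=2,n=1: total = 2+3 = 5
p=2,n=2: total = 5+4 = 9
p=3,n=0: total = 9+3 = 12
p=3,n=1: total = 12+4 = 16
p=3,n=2: total = 16+5 = 21
p=4,n=0: total = 21+4 = 25
p=4,n=1: total = 25+5 = 30
p=4,n=2: total = 30+6 = 36
p=5,n=0: total = 36+5 = 41
p=5,n=1: total = 41+6 = 47
p=5,n=2: total = 47+7 = 54
p=6,n=0: total = 54+6 = 60
p=6,n=1: total = 60+7 = 67
p=6,n=2: total = 67+8 = 75

75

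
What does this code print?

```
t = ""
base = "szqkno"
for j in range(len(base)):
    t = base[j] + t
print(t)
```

onkqzs

j=0: prepend 's' → 's'
j=1: prepend 'z' → 'zs'
j=2: prepend 'q' → 'qzs'
j=3: prepend 'k' → 'kqzs'
j=4: prepend 'n' → 'nkqzs'
j=5: prepend 'o' → 'onkqzs'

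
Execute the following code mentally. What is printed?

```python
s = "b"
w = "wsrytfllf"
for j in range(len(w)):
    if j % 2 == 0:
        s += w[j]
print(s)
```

j=0: add 'w' → 'bw'
j=1: skip
j=2: add 'r' → 'bwr'
j=3: skip
j=4: add 't' → 'bwrt'
j=5: skip
j=6: add 'l' → 'bwrtl'
j=7: skip
j=8: add 'f' → 'bwrtlf'

bwrtlf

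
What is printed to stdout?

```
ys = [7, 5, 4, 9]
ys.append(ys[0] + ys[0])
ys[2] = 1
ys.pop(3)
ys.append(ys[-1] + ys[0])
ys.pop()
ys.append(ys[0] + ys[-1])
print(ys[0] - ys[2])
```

append ys[0]+ys[0] = 7+7 = 14 → [7, 5, 4, 9, 14]
ys[2] = 1 → [7, 5, 1, 9, 14]
pop(3) removes 9 → [7, 5, 1, 14]
append ys[-1]+ys[0] = 14+7 = 21 → [7, 5, 1, 14, 21]
pop() removes 21 → [7, 5, 1, 14]
append ys[0]+ys[-1] = 7+14 = 21 → [7, 5, 1, 14, 21]
ys[0]-ys[2] = 7-1 = 6

6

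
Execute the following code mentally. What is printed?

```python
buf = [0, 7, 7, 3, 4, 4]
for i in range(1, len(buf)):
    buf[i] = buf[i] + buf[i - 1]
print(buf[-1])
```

25

i=1: buf[1] = 7+0 = 7 → [0, 7, 7, 3, 4, 4]
i=2: buf[2] = 7+7 = 14 → [0, 7, 14, 3, 4, 4]
i=3: buf[3] = 3+14 = 17 → [0, 7, 14, 17, 4, 4]
i=4: buf[4] = 4+17 = 21 → [0, 7, 14, 17, 21, 4]
i=5: buf[5] = 4+21 = 25 → [0, 7, 14, 17, 21, 25]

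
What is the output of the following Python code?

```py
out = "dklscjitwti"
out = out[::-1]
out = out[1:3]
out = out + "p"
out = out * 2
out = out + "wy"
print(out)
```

twptwpwy

reverse → 'itwtijcslkd'
slice [1:3] → 'tw'
+ 'p' → 'twp'
repeat ×2 → 'twptwp'
+ 'wy' → 'twptwpwy'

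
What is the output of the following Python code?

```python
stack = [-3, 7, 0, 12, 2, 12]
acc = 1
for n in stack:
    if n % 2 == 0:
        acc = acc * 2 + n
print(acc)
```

n=-3: not even
n=7: not even
n=0: even, acc = 1*2+0 = 2
n=12: even, acc = 2*2+12 = 16
n=2: even, acc = 16*2+2 = 34
n=12: even, acc = 34*2+12 = 80

80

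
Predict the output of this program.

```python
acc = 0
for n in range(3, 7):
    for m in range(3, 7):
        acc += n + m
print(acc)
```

144

n=3,m=3: acc = 0+6 = 6
n=3,m=4: acc = 6+7 = 13
n=3,m=5: acc = 13+8 = 21
n=3,m=6: acc = 21+9 = 30
n=4,m=3: acc = 30+7 = 37
n=4,m=4: acc = 37+8 = 45
n=4,m=5: acc = 45+9 = 54
n=4,m=6: acc = 54+10 = 64
n=5,m=3: acc = 64+8 = 72
n=5,m=4: acc = 72+9 = 81
n=5,m=5: acc = 81+10 = 91
n=5,m=6: acc = 91+11 = 102
n=6,m=3: acc = 102+9 = 111
n=6,m=4: acc = 111+10 = 121
n=6,m=5: acc = 121+11 = 132
n=6,m=6: acc = 132+12 = 144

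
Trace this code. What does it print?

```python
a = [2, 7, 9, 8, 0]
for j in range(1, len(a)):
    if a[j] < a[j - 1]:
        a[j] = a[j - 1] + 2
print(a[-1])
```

13

j=1: 7>=2, unchanged → [2, 7, 9, 8, 0]
j=2: 9>=7, unchanged → [2, 7, 9, 8, 0]
j=3: 8<9, a[3] = 9+2 = 11 → [2, 7, 9, 11, 0]
j=4: 0<11, a[4] = 11+2 = 13 → [2, 7, 9, 11, 13]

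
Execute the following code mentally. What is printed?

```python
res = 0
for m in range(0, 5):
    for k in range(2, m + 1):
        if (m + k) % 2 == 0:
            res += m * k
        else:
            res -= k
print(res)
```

m=2,k=2: even sum, res = 0+4 = 4
m=3,k=2: odd sum, res = 4-2 = 2
m=3,k=3: even sum, res = 2+9 = 11
m=4,k=2: even sum, res = 11+8 = 19
m=4,k=3: odd sum, res = 19-3 = 16
m=4,k=4: even sum, res = 16+16 = 32

32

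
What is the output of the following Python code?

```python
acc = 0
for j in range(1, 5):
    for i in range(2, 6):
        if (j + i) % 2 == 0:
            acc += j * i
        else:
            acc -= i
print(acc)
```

j=1,i=2: odd sum, acc = 0-2 = -2
j=1,i=3: even sum, acc = (-2)+3 = 1
j=1,i=4: odd sum, acc = 1-4 = -3
j=1,i=5: even sum, acc = (-3)+5 = 2
j=2,i=2: even sum, acc = 2+4 = 6
j=2,i=3: odd sum, acc = 6-3 = 3
j=2,i=4: even sum, acc = 3+8 = 11
j=2,i=5: odd sum, acc = 11-5 = 6
j=3,i=2: odd sum, acc = 6-2 = 4
j=3,i=3: even sum, acc = 4+9 = 13
j=3,i=4: odd sum, acc = 13-4 = 9
j=3,i=5: even sum, acc = 9+15 = 24
j=4,i=2: even sum, acc = 24+8 = 32
j=4,i=3: odd sum, acc = 32-3 = 29
j=4,i=4: even sum, acc = 29+16 = 45
j=4,i=5: odd sum, acc = 45-5 = 40

40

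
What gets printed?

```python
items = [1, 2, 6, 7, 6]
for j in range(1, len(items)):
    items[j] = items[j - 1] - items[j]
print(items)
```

j=1: items[1] = 1-2 = -1 → [1, -1, 6, 7, 6]
j=2: items[2] = (-1)-6 = -7 → [1, -1, -7, 7, 6]
j=3: items[3] = (-7)-7 = -14 → [1, -1, -7, -14, 6]
j=4: items[4] = (-14)-6 = -20 → [1, -1, -7, -14, -20]

[1, -1, -7, -14, -20]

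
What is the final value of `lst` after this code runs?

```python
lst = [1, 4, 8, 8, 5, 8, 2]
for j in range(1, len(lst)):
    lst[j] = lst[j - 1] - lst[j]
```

j=1: lst[1] = 1-4 = -3 → [1, -3, 8, 8, 5, 8, 2]
j=2: lst[2] = (-3)-8 = -11 → [1, -3, -11, 8, 5, 8, 2]
j=3: lst[3] = (-11)-8 = -19 → [1, -3, -11, -19, 5, 8, 2]
j=4: lst[4] = (-19)-5 = -24 → [1, -3, -11, -19, -24, 8, 2]
j=5: lst[5] = (-24)-8 = -32 → [1, -3, -11, -19, -24, -32, 2]
j=6: lst[6] = (-32)-2 = -34 → [1, -3, -11, -19, -24, -32, -34]

[1, -3, -11, -19, -24, -32, -34]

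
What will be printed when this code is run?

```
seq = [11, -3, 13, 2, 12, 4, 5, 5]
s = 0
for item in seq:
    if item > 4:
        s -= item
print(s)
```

-46

item=11: >4, s = 0-11 = -11
item=-3: not >4
item=13: >4, s = (-11)-13 = -24
item=2: not >4
item=12: >4, s = (-24)-12 = -36
item=4: not >4
item=5: >4, s = (-36)-5 = -41
item=5: >4, s = (-41)-5 = -46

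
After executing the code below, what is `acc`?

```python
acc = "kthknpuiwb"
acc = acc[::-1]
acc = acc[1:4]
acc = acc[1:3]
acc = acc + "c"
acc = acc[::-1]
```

'cui'

reverse → 'bwiupnkhtk'
slice [1:4] → 'wiu'
slice [1:3] → 'iu'
+ 'c' → 'iuc'
reverse → 'cui'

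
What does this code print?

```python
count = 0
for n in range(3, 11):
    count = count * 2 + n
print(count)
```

1012

n=3: count = 0*2+3 = 3
n=4: count = 3*2+4 = 10
n=5: count = 10*2+5 = 25
n=6: count = 25*2+6 = 56
n=7: count = 56*2+7 = 119
n=8: count = 119*2+8 = 246
n=9: count = 246*2+9 = 501
n=10: count = 501*2+10 = 1012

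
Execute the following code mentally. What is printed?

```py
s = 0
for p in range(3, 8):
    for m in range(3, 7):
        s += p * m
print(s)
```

p=3,m=3: s = 0+9 = 9
p=3,m=4: s = 9+12 = 21
p=3,m=5: s = 21+15 = 36
p=3,m=6: s = 36+18 = 54
p=4,m=3: s = 54+12 = 66
p=4,m=4: s = 66+16 = 82
p=4,m=5: s = 82+20 = 102
p=4,m=6: s = 102+24 = 126
p=5,m=3: s = 126+15 = 141
p=5,m=4: s = 141+20 = 161
p=5,m=5: s = 161+25 = 186
p=5,m=6: s = 186+30 = 216
p=6,m=3: s = 216+18 = 234
p=6,m=4: s = 234+24 = 258
p=6,m=5: s = 258+30 = 288
p=6,m=6: s = 288+36 = 324
p=7,m=3: s = 324+21 = 345
p=7,m=4: s = 345+28 = 373
p=7,m=5: s = 373+35 = 408
p=7,m=6: s = 408+42 = 450

450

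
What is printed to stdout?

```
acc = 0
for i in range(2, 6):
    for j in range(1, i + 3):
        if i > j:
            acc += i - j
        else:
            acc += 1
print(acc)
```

32

i=2,j=1: 2>1, acc = 0+1 = 1
i=2,j=2: not 2>2, acc = 1+1 = 2
i=2,j=3: not 2>3, acc = 2+1 = 3
i=2,j=4: not 2>4, acc = 3+1 = 4
i=3,j=1: 3>1, acc = 4+2 = 6
i=3,j=2: 3>2, acc = 6+1 = 7
i=3,j=3: not 3>3, acc = 7+1 = 8
i=3,j=4: not 3>4, acc = 8+1 = 9
i=3,j=5: not 3>5, acc = 9+1 = 10
i=4,j=1: 4>1, acc = 10+3 = 13
i=4,j=2: 4>2, acc = 13+2 = 15
i=4,j=3: 4>3, acc = 15+1 = 16
i=4,j=4: not 4>4, acc = 16+1 = 17
i=4,j=5: not 4>5, acc = 17+1 = 18
i=4,j=6: not 4>6, acc = 18+1 = 19
i=5,j=1: 5>1, acc = 19+4 = 23
i=5,j=2: 5>2, acc = 23+3 = 26
i=5,j=3: 5>3, acc = 26+2 = 28
i=5,j=4: 5>4, acc = 28+1 = 29
i=5,j=5: not 5>5, acc = 29+1 = 30
i=5,j=6: not 5>6, acc = 30+1 = 31
i=5,j=7: not 5>7, acc = 31+1 = 32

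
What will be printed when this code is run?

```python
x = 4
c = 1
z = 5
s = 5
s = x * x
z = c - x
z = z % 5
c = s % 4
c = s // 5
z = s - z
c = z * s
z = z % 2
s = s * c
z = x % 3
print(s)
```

3584

s = 4*4 = 16
z = 1-4 = -3
z = (-3)%5 = 2
c = 16%4 = 0
c = 16//5 = 3
z = 16-2 = 14
c = 14*16 = 224
z = 14%2 = 0
s = 16*224 = 3584
z = 4%3 = 1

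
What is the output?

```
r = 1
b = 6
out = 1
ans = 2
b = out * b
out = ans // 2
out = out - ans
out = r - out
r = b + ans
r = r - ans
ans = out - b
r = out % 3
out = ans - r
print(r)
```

b = 1*6 = 6
out = 2//2 = 1
out = 1-2 = -1
out = 1-(-1) = 2
r = 6+2 = 8
r = 8-2 = 6
ans = 2-6 = -4
r = 2%3 = 2
out = (-4)-2 = -6

2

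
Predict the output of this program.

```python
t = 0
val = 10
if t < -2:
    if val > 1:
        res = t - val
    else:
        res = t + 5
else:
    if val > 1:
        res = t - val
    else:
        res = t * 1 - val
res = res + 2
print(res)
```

t=0, val=10
t < -2 is False; val > 1 is True
→ res = t - val = -10
res = (-10)+2 = -8

-8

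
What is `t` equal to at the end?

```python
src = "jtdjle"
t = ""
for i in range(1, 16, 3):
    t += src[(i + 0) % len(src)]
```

i=1: add src[1]='t' → 't'
i=4: add src[4]='l' → 'tl'
i=7: add src[1]='t' → 'tlt'
i=10: add src[4]='l' → 'tltl'
i=13: add src[1]='t' → 'tltlt'

'tltlt'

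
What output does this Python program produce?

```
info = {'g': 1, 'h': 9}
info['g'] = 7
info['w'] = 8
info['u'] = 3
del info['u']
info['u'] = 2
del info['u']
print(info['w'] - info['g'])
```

1

info['g'] = 7 → {'g': 7, 'h': 9}
info['w'] = 8 → {'g': 7, 'h': 9, 'w': 8}
info['u'] = 3 → {'g': 7, 'h': 9, 'w': 8, 'u': 3}
del 'u' → {'g': 7, 'h': 9, 'w': 8}
info['u'] = 2 → {'g': 7, 'h': 9, 'w': 8, 'u': 2}
del 'u' → {'g': 7, 'h': 9, 'w': 8}
info['w']-info['g'] = 8-7 = 1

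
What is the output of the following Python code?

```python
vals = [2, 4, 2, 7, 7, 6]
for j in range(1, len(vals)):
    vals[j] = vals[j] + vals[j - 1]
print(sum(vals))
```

81

j=1: vals[1] = 4+2 = 6 → [2, 6, 2, 7, 7, 6]
j=2: vals[2] = 2+6 = 8 → [2, 6, 8, 7, 7, 6]
j=3: vals[3] = 7+8 = 15 → [2, 6, 8, 15, 7, 6]
j=4: vals[4] = 7+15 = 22 → [2, 6, 8, 15, 22, 6]
j=5: vals[5] = 6+22 = 28 → [2, 6, 8, 15, 22, 28]
sum = 81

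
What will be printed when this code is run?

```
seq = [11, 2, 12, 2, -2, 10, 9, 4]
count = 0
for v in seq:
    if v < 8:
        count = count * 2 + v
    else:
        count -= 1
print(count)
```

-4

v=11: not <8, count = 0-1 = -1
v=2: <8, count = (-1)*2+2 = 0
v=12: not <8, count = 0-1 = -1
v=2: <8, count = (-1)*2+2 = 0
v=-2: <8, count = 0*2+(-2) = -2
v=10: not <8, count = (-2)-1 = -3
v=9: not <8, count = (-3)-1 = -4
v=4: <8, count = (-4)*2+4 = -4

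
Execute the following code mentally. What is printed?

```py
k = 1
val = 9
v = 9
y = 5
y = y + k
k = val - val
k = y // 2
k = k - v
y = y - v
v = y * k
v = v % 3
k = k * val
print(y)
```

-3

y = 5+1 = 6
k = 9-9 = 0
k = 6//2 = 3
k = 3-9 = -6
y = 6-9 = -3
v = (-3)*(-6) = 18
v = 18%3 = 0
k = (-6)*9 = -54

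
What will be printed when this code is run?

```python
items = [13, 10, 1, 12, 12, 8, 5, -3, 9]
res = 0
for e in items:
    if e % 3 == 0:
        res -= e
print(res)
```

-30

e=13: not %3==0
e=10: not %3==0
e=1: not %3==0
e=12: %3==0, res = 0-12 = -12
e=12: %3==0, res = (-12)-12 = -24
e=8: not %3==0
e=5: not %3==0
e=-3: %3==0, res = (-24)-(-3) = -21
e=9: %3==0, res = (-21)-9 = -30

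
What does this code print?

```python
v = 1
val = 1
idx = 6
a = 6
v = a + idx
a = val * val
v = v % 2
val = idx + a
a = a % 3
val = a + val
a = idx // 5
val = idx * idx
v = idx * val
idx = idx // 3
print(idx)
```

2

v = 6+6 = 12
a = 1*1 = 1
v = 12%2 = 0
val = 6+1 = 7
a = 1%3 = 1
val = 1+7 = 8
a = 6//5 = 1
val = 6*6 = 36
v = 6*36 = 216
idx = 6//3 = 2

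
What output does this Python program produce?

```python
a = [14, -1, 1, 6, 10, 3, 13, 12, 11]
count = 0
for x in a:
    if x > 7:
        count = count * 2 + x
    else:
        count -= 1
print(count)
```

335

x=14: >7, count = 0*2+14 = 14
x=-1: not >7, count = 14-1 = 13
x=1: not >7, count = 13-1 = 12
x=6: not >7, count = 12-1 = 11
x=10: >7, count = 11*2+10 = 32
x=3: not >7, count = 32-1 = 31
x=13: >7, count = 31*2+13 = 75
x=12: >7, count = 75*2+12 = 162
x=11: >7, count = 162*2+11 = 335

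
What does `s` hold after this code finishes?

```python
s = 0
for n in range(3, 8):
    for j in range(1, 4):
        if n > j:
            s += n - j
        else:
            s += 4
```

49

n=3,j=1: 3>1, s = 0+2 = 2
n=3,j=2: 3>2, s = 2+1 = 3
n=3,j=3: not 3>3, s = 3+4 = 7
n=4,j=1: 4>1, s = 7+3 = 10
n=4,j=2: 4>2, s = 10+2 = 12
n=4,j=3: 4>3, s = 12+1 = 13
n=5,j=1: 5>1, s = 13+4 = 17
n=5,j=2: 5>2, s = 17+3 = 20
n=5,j=3: 5>3, s = 20+2 = 22
n=6,j=1: 6>1, s = 22+5 = 27
n=6,j=2: 6>2, s = 27+4 = 31
n=6,j=3: 6>3, s = 31+3 = 34
n=7,j=1: 7>1, s = 34+6 = 40
n=7,j=2: 7>2, s = 40+5 = 45
n=7,j=3: 7>3, s = 45+4 = 49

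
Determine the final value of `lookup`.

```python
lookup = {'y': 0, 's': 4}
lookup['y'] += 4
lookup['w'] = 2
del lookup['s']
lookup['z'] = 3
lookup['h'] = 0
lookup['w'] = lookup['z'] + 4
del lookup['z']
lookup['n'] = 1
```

{'y': 4, 'w': 7, 'h': 0, 'n': 1}

lookup['y'] = 0+4 = 4 → {'y': 4, 's': 4}
lookup['w'] = 2 → {'y': 4, 's': 4, 'w': 2}
del 's' → {'y': 4, 'w': 2}
lookup['z'] = 3 → {'y': 4, 'w': 2, 'z': 3}
lookup['h'] = 0 → {'y': 4, 'w': 2, 'z': 3, 'h': 0}
lookup['w'] = lookup['z']+4 = 7 → {'y': 4, 'w': 7, 'z': 3, 'h': 0}
del 'z' → {'y': 4, 'w': 7, 'h': 0}
lookup['n'] = 1 → {'y': 4, 'w': 7, 'h': 0, 'n': 1}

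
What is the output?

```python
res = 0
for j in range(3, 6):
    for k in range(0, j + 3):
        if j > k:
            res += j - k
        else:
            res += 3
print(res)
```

58

j=3,k=0: 3>0, res = 0+3 = 3
j=3,k=1: 3>1, res = 3+2 = 5
j=3,k=2: 3>2, res = 5+1 = 6
j=3,k=3: not 3>3, res = 6+3 = 9
j=3,k=4: not 3>4, res = 9+3 = 12
j=3,k=5: not 3>5, res = 12+3 = 15
j=4,k=0: 4>0, res = 15+4 = 19
j=4,k=1: 4>1, res = 19+3 = 22
j=4,k=2: 4>2, res = 22+2 = 24
j=4,k=3: 4>3, res = 24+1 = 25
j=4,k=4: not 4>4, res = 25+3 = 28
j=4,k=5: not 4>5, res = 28+3 = 31
j=4,k=6: not 4>6, res = 31+3 = 34
j=5,k=0: 5>0, res = 34+5 = 39
j=5,k=1: 5>1, res = 39+4 = 43
j=5,k=2: 5>2, res = 43+3 = 46
j=5,k=3: 5>3, res = 46+2 = 48
j=5,k=4: 5>4, res = 48+1 = 49
j=5,k=5: not 5>5, res = 49+3 = 52
j=5,k=6: not 5>6, res = 52+3 = 55
j=5,k=7: not 5>7, res = 55+3 = 58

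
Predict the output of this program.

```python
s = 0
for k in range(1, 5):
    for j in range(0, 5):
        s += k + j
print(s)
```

90

k=1,j=0: s = 0+1 = 1
k=1,j=1: s = 1+2 = 3
k=1,j=2: s = 3+3 = 6
k=1,j=3: s = 6+4 = 10
k=1,j=4: s = 10+5 = 15
k=2,j=0: s = 15+2 = 17
k=2,j=1: s = 17+3 = 20
k=2,j=2: s = 20+4 = 24
k=2,j=3: s = 24+5 = 29
k=2,j=4: s = 29+6 = 35
k=3,j=0: s = 35+3 = 38
k=3,j=1: s = 38+4 = 42
k=3,j=2: s = 42+5 = 47
k=3,j=3: s = 47+6 = 53
k=3,j=4: s = 53+7 = 60
k=4,j=0: s = 60+4 = 64
k=4,j=1: s = 64+5 = 69
k=4,j=2: s = 69+6 = 75
k=4,j=3: s = 75+7 = 82
k=4,j=4: s = 82+8 = 90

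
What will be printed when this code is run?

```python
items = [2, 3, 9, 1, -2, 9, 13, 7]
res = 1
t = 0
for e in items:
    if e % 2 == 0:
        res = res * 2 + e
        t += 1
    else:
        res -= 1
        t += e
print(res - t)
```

-47

e=2: even, res = 1*2+2 = 4; t=1
e=3: not even, res = 4-1 = 3; t=4
e=9: not even, res = 3-1 = 2; t=13
e=1: not even, res = 2-1 = 1; t=14
e=-2: even, res = 1*2+(-2) = 0; t=15
e=9: not even, res = 0-1 = -1; t=24
e=13: not even, res = (-1)-1 = -2; t=37
e=7: not even, res = (-2)-1 = -3; t=44
res-t = (-3)-44 = -47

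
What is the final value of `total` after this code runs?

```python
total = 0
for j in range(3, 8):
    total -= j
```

-25

j=3: total = 0-3 = -3
j=4: total = (-3)-4 = -7
j=5: total = (-7)-5 = -12
j=6: total = (-12)-6 = -18
j=7: total = (-18)-7 = -25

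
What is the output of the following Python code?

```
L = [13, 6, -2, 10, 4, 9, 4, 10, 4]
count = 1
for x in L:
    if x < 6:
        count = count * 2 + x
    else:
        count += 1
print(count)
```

x=13: not <6, count = 1+1 = 2
x=6: not <6, count = 2+1 = 3
x=-2: <6, count = 3*2+(-2) = 4
x=10: not <6, count = 4+1 = 5
x=4: <6, count = 5*2+4 = 14
x=9: not <6, count = 14+1 = 15
x=4: <6, count = 15*2+4 = 34
x=10: not <6, count = 34+1 = 35
x=4: <6, count = 35*2+4 = 74

74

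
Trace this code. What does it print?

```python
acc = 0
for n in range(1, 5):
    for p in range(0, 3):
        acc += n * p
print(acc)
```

30

n=1,p=0: acc = 0+0 = 0
n=1,p=1: acc = 0+1 = 1
n=1,p=2: acc = 1+2 = 3
n=2,p=0: acc = 3+0 = 3
n=2,p=1: acc = 3+2 = 5
n=2,p=2: acc = 5+4 = 9
n=3,p=0: acc = 9+0 = 9
n=3,p=1: acc = 9+3 = 12
n=3,p=2: acc = 12+6 = 18
n=4,p=0: acc = 18+0 = 18
n=4,p=1: acc = 18+4 = 22
n=4,p=2: acc = 22+8 = 30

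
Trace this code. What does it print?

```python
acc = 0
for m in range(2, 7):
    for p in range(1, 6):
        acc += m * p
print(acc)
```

300

m=2,p=1: acc = 0+2 = 2
m=2,p=2: acc = 2+4 = 6
m=2,p=3: acc = 6+6 = 12
m=2,p=4: acc = 12+8 = 20
m=2,p=5: acc = 20+10 = 30
m=3,p=1: acc = 30+3 = 33
m=3,p=2: acc = 33+6 = 39
m=3,p=3: acc = 39+9 = 48
m=3,p=4: acc = 48+12 = 60
m=3,p=5: acc = 60+15 = 75
m=4,p=1: acc = 75+4 = 79
m=4,p=2: acc = 79+8 = 87
m=4,p=3: acc = 87+12 = 99
m=4,p=4: acc = 99+16 = 115
m=4,p=5: acc = 115+20 = 135
m=5,p=1: acc = 135+5 = 140
m=5,p=2: acc = 140+10 = 150
m=5,p=3: acc = 150+15 = 165
m=5,p=4: acc = 165+20 = 185
m=5,p=5: acc = 185+25 = 210
m=6,p=1: acc = 210+6 = 216
m=6,p=2: acc = 216+12 = 228
m=6,p=3: acc = 228+18 = 246
m=6,p=4: acc = 246+24 = 270
m=6,p=5: acc = 270+30 = 300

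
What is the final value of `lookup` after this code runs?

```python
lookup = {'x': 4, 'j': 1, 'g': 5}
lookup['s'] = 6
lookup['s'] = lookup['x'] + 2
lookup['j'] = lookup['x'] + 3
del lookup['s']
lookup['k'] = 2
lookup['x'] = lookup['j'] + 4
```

lookup['s'] = 6 → {'x': 4, 'j': 1, 'g': 5, 's': 6}
lookup['s'] = lookup['x']+2 = 6 → {'x': 4, 'j': 1, 'g': 5, 's': 6}
lookup['j'] = lookup['x']+3 = 7 → {'x': 4, 'j': 7, 'g': 5, 's': 6}
del 's' → {'x': 4, 'j': 7, 'g': 5}
lookup['k'] = 2 → {'x': 4, 'j': 7, 'g': 5, 'k': 2}
lookup['x'] = lookup['j']+4 = 11 → {'x': 11, 'j': 7, 'g': 5, 'k': 2}

{'x': 11, 'j': 7, 'g': 5, 'k': 2}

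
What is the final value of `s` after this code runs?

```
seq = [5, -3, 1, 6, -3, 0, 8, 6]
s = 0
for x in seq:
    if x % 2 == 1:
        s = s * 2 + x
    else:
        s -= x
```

1

x=5: odd, s = 0*2+5 = 5
x=-3: odd, s = 5*2+(-3) = 7
x=1: odd, s = 7*2+1 = 15
x=6: not odd, s = 15-6 = 9
x=-3: odd, s = 9*2+(-3) = 15
x=0: not odd, s = 15-0 = 15
x=8: not odd, s = 15-8 = 7
x=6: not odd, s = 7-6 = 1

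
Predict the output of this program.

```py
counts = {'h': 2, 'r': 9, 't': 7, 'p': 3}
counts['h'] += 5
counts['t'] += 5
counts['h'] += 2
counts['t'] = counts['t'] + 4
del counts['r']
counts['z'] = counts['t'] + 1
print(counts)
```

{'h': 9, 't': 16, 'p': 3, 'z': 17}

counts['h'] = 2+5 = 7 → {'h': 7, 'r': 9, 't': 7, 'p': 3}
counts['t'] = 7+5 = 12 → {'h': 7, 'r': 9, 't': 12, 'p': 3}
counts['h'] = 7+2 = 9 → {'h': 9, 'r': 9, 't': 12, 'p': 3}
counts['t'] = counts['t']+4 = 16 → {'h': 9, 'r': 9, 't': 16, 'p': 3}
del 'r' → {'h': 9, 't': 16, 'p': 3}
counts['z'] = counts['t']+1 = 17 → {'h': 9, 't': 16, 'p': 3, 'z': 17}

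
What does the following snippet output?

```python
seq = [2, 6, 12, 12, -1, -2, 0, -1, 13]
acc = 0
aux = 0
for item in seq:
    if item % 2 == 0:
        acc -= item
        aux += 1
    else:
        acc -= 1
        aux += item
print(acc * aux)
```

-561

item=2: even, acc = 0-2 = -2; aux=1
item=6: even, acc = (-2)-6 = -8; aux=2
item=12: even, acc = (-8)-12 = -20; aux=3
item=12: even, acc = (-20)-12 = -32; aux=4
item=-1: not even, acc = (-32)-1 = -33; aux=3
item=-2: even, acc = (-33)-(-2) = -31; aux=4
item=0: even, acc = (-31)-0 = -31; aux=5
item=-1: not even, acc = (-31)-1 = -32; aux=4
item=13: not even, acc = (-32)-1 = -33; aux=17
acc*aux = (-33)*17 = -561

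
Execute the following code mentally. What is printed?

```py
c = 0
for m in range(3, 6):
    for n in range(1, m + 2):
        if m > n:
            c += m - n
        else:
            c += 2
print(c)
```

31

m=3,n=1: 3>1, c = 0+2 = 2
m=3,n=2: 3>2, c = 2+1 = 3
m=3,n=3: not 3>3, c = 3+2 = 5
m=3,n=4: not 3>4, c = 5+2 = 7
m=4,n=1: 4>1, c = 7+3 = 10
m=4,n=2: 4>2, c = 10+2 = 12
m=4,n=3: 4>3, c = 12+1 = 13
m=4,n=4: not 4>4, c = 13+2 = 15
m=4,n=5: not 4>5, c = 15+2 = 17
m=5,n=1: 5>1, c = 17+4 = 21
m=5,n=2: 5>2, c = 21+3 = 24
m=5,n=3: 5>3, c = 24+2 = 26
m=5,n=4: 5>4, c = 26+1 = 27
m=5,n=5: not 5>5, c = 27+2 = 29
m=5,n=6: not 5>6, c = 29+2 = 31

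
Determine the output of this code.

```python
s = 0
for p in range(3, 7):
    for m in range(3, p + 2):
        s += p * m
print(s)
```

309

p=3,m=3: s = 0+9 = 9
p=3,m=4: s = 9+12 = 21
p=4,m=3: s = 21+12 = 33
p=4,m=4: s = 33+16 = 49
p=4,m=5: s = 49+20 = 69
p=5,m=3: s = 69+15 = 84
p=5,m=4: s = 84+20 = 104
p=5,m=5: s = 104+25 = 129
p=5,m=6: s = 129+30 = 159
p=6,m=3: s = 159+18 = 177
p=6,m=4: s = 177+24 = 201
p=6,m=5: s = 201+30 = 231
p=6,m=6: s = 231+36 = 267
p=6,m=7: s = 267+42 = 309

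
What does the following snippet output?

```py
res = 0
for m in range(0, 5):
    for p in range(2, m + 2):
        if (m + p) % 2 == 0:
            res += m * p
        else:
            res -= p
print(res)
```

m=1,p=2: odd sum, res = 0-2 = -2
m=2,p=2: even sum, res = (-2)+4 = 2
m=2,p=3: odd sum, res = 2-3 = -1
m=3,p=2: odd sum, res = (-1)-2 = -3
m=3,p=3: even sum, res = (-3)+9 = 6
m=3,p=4: odd sum, res = 6-4 = 2
m=4,p=2: even sum, res = 2+8 = 10
m=4,p=3: odd sum, res = 10-3 = 7
m=4,p=4: even sum, res = 7+16 = 23
m=4,p=5: odd sum, res = 23-5 = 18

18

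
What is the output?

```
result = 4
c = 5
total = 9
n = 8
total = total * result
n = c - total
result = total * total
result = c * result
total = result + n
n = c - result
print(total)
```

total = 9*4 = 36
n = 5-36 = -31
result = 36*36 = 1296
result = 5*1296 = 6480
total = 6480+(-31) = 6449
n = 5-6480 = -6475

6449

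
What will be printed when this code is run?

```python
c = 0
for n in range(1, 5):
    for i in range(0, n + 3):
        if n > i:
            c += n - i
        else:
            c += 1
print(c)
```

32

n=1,i=0: 1>0, c = 0+1 = 1
n=1,i=1: not 1>1, c = 1+1 = 2
n=1,i=2: not 1>2, c = 2+1 = 3
n=1,i=3: not 1>3, c = 3+1 = 4
n=2,i=0: 2>0, c = 4+2 = 6
n=2,i=1: 2>1, c = 6+1 = 7
n=2,i=2: not 2>2, c = 7+1 = 8
n=2,i=3: not 2>3, c = 8+1 = 9
n=2,i=4: not 2>4, c = 9+1 = 10
n=3,i=0: 3>0, c = 10+3 = 13
n=3,i=1: 3>1, c = 13+2 = 15
n=3,i=2: 3>2, c = 15+1 = 16
n=3,i=3: not 3>3, c = 16+1 = 17
n=3,i=4: not 3>4, c = 17+1 = 18
n=3,i=5: not 3>5, c = 18+1 = 19
n=4,i=0: 4>0, c = 19+4 = 23
n=4,i=1: 4>1, c = 23+3 = 26
n=4,i=2: 4>2, c = 26+2 = 28
n=4,i=3: 4>3, c = 28+1 = 29
n=4,i=4: not 4>4, c = 29+1 = 30
n=4,i=5: not 4>5, c = 30+1 = 31
n=4,i=6: not 4>6, c = 31+1 = 32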